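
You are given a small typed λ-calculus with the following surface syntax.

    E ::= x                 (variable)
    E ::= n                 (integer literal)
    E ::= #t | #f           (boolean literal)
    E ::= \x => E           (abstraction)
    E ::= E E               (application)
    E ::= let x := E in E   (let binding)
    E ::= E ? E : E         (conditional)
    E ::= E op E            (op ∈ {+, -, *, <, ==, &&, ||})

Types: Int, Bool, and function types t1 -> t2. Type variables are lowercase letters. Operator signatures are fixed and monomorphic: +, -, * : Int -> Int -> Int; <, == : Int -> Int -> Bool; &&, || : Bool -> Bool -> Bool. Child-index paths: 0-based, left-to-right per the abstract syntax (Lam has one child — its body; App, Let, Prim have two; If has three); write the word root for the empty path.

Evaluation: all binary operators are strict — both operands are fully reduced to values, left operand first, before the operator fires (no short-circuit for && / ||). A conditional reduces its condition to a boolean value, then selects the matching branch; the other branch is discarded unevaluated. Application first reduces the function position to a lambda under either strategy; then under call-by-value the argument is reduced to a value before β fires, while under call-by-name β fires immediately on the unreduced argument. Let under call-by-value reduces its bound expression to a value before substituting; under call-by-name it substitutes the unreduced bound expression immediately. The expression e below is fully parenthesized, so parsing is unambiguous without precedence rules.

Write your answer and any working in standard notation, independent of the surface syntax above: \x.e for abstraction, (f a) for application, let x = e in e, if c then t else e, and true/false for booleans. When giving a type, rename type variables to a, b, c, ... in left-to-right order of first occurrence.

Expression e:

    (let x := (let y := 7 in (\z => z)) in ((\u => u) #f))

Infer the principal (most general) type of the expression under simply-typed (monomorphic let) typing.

Answer: Bool

Derivation:
let y : Int
z : a
\z._ : a -> a
let x : a -> a
u : b
\u._ : b -> b
  unify b -> b ~ Bool -> c
  unify b ~ Bool
  unify Bool ~ c
_ _ : Bool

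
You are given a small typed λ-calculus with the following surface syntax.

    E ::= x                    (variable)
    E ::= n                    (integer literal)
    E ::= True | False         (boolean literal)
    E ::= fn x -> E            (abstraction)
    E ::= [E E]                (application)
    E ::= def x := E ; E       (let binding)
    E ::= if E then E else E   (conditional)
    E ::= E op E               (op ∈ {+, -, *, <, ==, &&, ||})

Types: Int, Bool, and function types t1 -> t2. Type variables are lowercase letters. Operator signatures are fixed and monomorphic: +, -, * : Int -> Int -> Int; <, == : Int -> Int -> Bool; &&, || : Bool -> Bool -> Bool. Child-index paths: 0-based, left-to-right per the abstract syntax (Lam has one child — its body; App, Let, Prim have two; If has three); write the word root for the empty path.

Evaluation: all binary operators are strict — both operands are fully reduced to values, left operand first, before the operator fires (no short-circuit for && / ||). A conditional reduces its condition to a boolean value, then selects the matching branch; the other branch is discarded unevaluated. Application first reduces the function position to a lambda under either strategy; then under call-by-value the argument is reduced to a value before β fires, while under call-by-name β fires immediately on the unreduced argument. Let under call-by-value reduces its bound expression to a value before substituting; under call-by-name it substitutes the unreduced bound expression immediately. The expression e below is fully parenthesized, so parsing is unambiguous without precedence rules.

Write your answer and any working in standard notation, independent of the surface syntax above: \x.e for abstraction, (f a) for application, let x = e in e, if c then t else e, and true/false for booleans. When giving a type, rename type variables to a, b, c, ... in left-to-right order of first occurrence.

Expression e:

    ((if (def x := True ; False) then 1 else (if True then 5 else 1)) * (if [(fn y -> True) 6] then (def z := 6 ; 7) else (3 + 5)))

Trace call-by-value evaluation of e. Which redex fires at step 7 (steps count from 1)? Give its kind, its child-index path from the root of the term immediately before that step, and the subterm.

Working:
step 0: ((if (let x = true in false) then 1 else (if true then 5 else 1)) * (if ((\y.true) 6) then (let z = 6 in 7) else (3 + 5)))
step 1: [let@0.0] ((if false then 1 else (if true then 5 else 1)) * (if ((\y.true) 6) then (let z = 6 in 7) else (3 + 5)))
step 2: [if@0] ((if true then 5 else 1) * (if ((\y.true) 6) then (let z = 6 in 7) else (3 + 5)))
step 3: [if@0] (5 * (if ((\y.true) 6) then (let z = 6 in 7) else (3 + 5)))
step 4: [beta@1.0] (5 * (if true then (let z = 6 in 7) else (3 + 5)))
step 5: [if@1] (5 * (let z = 6 in 7))
step 6: [let@1] (5 * 7)
step 7: [delta@root] 35

Answer: delta at root : (5 * 7)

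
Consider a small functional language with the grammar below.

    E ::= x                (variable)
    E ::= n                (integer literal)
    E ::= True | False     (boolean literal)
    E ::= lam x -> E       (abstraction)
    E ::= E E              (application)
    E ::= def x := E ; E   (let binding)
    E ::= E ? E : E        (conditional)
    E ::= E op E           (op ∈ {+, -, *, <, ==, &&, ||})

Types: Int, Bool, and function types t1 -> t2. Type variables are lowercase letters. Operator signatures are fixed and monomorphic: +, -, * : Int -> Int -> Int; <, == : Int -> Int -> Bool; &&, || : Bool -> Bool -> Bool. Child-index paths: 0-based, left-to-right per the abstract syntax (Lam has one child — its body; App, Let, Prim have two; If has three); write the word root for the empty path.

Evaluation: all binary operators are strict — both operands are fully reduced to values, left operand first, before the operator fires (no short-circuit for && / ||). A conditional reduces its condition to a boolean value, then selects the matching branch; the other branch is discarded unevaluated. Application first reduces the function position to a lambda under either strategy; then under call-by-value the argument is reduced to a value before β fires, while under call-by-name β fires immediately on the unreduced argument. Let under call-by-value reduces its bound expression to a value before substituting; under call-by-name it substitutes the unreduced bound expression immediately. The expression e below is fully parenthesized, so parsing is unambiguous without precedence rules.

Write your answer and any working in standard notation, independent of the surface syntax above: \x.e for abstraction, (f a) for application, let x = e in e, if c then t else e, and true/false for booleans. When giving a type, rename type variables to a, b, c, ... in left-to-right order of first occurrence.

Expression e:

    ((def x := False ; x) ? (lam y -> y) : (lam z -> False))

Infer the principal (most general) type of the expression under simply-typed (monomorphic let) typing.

Derivation:
let x : Bool
x : Bool
  unify Bool ~ Bool
y : a
\y._ : a -> a
\z._ : b -> Bool
  unify a -> a ~ b -> Bool
  unify a ~ b
  unify b ~ Bool

Answer: Bool -> Bool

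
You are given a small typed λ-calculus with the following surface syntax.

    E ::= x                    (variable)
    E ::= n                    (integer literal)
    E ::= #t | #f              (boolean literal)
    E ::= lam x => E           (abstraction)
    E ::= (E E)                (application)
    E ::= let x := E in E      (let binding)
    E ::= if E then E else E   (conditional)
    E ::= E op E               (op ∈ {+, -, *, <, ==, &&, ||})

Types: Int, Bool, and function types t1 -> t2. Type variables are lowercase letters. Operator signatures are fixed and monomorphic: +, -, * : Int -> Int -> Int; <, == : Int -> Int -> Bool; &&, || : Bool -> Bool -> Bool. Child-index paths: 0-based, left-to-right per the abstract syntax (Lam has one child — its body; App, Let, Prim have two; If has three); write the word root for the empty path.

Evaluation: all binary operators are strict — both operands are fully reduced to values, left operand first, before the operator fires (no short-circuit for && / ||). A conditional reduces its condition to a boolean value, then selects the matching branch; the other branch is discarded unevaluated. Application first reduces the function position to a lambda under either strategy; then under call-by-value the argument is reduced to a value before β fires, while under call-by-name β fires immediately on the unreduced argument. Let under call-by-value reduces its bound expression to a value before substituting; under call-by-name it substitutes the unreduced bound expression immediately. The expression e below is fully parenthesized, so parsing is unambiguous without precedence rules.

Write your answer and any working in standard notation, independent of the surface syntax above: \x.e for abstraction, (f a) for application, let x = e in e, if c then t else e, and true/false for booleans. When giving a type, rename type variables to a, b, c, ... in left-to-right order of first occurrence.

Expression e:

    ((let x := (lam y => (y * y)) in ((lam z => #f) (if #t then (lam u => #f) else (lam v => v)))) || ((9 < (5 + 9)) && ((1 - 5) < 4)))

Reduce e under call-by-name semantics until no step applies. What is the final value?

Trace:
step 0: ((let x = (\y.(y * y)) in ((\z.false) (if true then (\u.false) else (\v.v)))) || ((9 < (5 + 9)) && ((1 - 5) < 4)))
step 1: [let@0] (((\z.false) (if true then (\u.false) else (\v.v))) || ((9 < (5 + 9)) && ((1 - 5) < 4)))
step 2: [beta@0] (false || ((9 < (5 + 9)) && ((1 - 5) < 4)))
step 3: [delta@1.0.1] (false || ((9 < 14) && ((1 - 5) < 4)))
step 4: [delta@1.0] (false || (true && ((1 - 5) < 4)))
step 5: [delta@1.1.0] (false || (true && (-4 < 4)))
step 6: [delta@1.1] (false || (true && true))
step 7: [delta@1] (false || true)
step 8: [delta@root] true

Answer: true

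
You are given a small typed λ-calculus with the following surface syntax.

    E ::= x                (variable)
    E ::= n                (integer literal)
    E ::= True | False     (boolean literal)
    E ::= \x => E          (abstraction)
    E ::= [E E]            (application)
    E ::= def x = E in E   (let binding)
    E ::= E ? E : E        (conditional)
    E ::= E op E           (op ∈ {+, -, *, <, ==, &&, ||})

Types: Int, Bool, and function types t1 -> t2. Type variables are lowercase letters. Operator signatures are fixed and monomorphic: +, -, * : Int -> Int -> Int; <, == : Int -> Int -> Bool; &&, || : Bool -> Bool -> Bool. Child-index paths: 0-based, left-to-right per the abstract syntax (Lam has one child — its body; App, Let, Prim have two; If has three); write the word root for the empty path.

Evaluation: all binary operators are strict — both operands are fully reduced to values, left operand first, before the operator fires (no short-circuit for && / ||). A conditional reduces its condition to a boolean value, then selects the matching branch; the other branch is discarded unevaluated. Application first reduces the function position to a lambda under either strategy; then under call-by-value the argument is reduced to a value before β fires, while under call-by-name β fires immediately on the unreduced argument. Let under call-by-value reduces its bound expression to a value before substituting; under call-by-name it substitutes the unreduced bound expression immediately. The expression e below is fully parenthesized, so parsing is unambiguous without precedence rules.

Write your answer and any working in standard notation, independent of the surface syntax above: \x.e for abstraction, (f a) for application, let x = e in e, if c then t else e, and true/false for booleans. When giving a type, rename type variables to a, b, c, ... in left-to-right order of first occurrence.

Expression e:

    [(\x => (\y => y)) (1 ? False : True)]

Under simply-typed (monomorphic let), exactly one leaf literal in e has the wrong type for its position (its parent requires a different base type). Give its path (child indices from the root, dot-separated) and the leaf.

Derivation:
y : b
\y._ : b -> b
\x._ : a -> b -> b
  unify Int ~ Bool
  FAIL: mismatch Int ~ Bool

Answer: 1.0 : 1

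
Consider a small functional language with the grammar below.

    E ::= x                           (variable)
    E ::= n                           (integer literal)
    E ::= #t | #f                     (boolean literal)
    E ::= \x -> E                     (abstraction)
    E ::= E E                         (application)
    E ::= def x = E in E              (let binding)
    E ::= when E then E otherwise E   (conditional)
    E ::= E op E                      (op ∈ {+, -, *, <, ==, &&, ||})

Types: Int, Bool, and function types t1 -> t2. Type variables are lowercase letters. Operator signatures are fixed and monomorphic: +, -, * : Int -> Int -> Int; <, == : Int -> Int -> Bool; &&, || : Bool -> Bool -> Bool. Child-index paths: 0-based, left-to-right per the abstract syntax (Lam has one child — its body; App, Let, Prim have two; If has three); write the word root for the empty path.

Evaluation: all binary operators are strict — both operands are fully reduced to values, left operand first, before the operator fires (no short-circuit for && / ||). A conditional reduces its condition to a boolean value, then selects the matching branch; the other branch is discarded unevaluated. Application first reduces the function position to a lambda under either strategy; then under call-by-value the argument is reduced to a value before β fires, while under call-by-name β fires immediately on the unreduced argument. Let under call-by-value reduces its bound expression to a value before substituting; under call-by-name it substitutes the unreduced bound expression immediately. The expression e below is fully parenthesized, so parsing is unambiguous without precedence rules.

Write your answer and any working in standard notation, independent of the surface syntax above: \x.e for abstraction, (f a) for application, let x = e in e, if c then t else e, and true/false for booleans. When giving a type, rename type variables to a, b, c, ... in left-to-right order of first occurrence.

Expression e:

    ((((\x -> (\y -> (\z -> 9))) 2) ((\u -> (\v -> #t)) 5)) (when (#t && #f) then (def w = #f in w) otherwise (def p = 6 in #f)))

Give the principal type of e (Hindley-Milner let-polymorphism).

Trace:
\z._ : c -> Int
\y._ : b -> c -> Int
\x._ : a -> b -> c -> Int
  unify a -> b -> c -> Int ~ Int -> d
  unify a ~ Int
  unify b -> c -> Int ~ d
_ _ : b -> c -> Int
\v._ : f -> Bool
\u._ : e -> f -> Bool
  unify e -> f -> Bool ~ Int -> g
  unify e ~ Int
  unify f -> Bool ~ g
_ _ : f -> Bool
  unify b -> c -> Int ~ (f -> Bool) -> h
  unify b ~ f -> Bool
  unify c -> Int ~ h
_ _ : c -> Int
  unify Bool ~ Bool
  unify Bool ~ Bool
  unify Bool ~ Bool
let w : Bool
w : Bool
let p : Int
  unify Bool ~ Bool
  unify c -> Int ~ Bool -> i
  unify c ~ Bool
  unify Int ~ i
_ _ : Int

Answer: Int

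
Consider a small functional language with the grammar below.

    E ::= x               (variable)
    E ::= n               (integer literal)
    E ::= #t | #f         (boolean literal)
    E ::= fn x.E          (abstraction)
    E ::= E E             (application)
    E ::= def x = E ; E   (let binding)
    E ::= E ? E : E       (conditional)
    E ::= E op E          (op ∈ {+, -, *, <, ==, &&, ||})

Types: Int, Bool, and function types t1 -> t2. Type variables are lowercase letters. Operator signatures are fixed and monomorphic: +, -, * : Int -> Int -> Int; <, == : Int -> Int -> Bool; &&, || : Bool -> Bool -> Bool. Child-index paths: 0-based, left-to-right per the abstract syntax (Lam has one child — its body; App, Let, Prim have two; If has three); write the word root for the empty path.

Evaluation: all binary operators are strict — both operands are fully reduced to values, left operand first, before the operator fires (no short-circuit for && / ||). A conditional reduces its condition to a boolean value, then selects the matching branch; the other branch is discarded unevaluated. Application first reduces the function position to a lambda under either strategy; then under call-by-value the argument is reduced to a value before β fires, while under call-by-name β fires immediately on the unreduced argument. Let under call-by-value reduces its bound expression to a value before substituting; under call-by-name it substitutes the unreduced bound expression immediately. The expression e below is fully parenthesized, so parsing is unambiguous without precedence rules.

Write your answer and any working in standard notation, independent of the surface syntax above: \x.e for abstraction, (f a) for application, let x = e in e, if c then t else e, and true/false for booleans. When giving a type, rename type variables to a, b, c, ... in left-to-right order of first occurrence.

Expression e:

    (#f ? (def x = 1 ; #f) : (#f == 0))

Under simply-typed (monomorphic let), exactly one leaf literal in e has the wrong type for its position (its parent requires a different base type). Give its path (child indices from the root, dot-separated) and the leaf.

Answer: 2.0 : false

Trace:
  unify Bool ~ Bool
let x : Int
  unify Bool ~ Int
  FAIL: mismatch Bool ~ Int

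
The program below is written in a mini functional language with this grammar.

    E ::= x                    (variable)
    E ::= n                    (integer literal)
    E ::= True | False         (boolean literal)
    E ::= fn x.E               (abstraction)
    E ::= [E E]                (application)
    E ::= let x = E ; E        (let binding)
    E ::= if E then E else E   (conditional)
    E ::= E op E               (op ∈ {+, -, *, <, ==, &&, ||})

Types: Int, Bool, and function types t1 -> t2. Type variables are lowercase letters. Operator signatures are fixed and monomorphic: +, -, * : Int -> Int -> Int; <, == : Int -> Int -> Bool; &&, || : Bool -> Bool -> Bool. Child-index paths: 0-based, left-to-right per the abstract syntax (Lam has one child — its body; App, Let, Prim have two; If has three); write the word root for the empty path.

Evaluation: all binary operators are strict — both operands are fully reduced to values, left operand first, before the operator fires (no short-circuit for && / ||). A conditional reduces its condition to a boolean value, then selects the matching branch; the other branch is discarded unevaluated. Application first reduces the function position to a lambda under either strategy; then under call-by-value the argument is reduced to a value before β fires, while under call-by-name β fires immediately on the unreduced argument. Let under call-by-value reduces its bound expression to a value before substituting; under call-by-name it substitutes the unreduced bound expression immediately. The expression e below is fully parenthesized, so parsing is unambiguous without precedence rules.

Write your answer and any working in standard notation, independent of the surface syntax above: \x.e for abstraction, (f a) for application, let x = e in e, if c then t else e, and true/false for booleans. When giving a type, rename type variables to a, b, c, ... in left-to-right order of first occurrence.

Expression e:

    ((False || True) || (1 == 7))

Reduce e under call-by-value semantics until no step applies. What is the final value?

Answer: true

Working:
step 0: ((false || true) || (1 == 7))
step 1: [delta@0] (true || (1 == 7))
step 2: [delta@1] (true || false)
step 3: [delta@root] true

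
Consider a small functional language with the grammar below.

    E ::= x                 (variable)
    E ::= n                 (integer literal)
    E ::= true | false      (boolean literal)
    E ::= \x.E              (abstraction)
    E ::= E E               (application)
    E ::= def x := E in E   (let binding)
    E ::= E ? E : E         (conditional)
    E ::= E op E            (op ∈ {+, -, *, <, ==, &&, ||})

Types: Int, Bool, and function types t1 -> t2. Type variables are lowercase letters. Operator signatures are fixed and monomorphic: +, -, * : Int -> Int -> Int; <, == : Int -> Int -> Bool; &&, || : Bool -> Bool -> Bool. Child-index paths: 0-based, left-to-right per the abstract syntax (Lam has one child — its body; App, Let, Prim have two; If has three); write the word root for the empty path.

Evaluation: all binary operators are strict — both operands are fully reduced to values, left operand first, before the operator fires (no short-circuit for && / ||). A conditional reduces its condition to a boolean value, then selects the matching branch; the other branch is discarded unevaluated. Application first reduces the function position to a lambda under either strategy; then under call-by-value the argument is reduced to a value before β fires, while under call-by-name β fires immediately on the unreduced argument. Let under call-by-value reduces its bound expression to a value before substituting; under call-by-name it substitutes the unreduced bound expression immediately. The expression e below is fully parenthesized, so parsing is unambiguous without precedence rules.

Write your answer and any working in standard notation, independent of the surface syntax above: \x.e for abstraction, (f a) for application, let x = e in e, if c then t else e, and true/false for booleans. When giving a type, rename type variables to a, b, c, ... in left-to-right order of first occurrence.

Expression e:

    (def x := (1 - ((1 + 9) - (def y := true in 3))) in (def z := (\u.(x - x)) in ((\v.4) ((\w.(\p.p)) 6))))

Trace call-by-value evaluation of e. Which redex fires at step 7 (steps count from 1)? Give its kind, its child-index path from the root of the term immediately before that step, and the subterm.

Answer: beta at 1 : ((\w.(\p.p)) 6)

Trace:
step 0: (let x = (1 - ((1 + 9) - (let y = true in 3))) in (let z = (\u.(x - x)) in ((\v.4) ((\w.(\p.p)) 6))))
step 1: [delta@0.1.0] (let x = (1 - (10 - (let y = true in 3))) in (let z = (\u.(x - x)) in ((\v.4) ((\w.(\p.p)) 6))))
step 2: [let@0.1.1] (let x = (1 - (10 - 3)) in (let z = (\u.(x - x)) in ((\v.4) ((\w.(\p.p)) 6))))
step 3: [delta@0.1] (let x = (1 - 7) in (let z = (\u.(x - x)) in ((\v.4) ((\w.(\p.p)) 6))))
step 4: [delta@0] (let x = -6 in (let z = (\u.(x - x)) in ((\v.4) ((\w.(\p.p)) 6))))
step 5: [let@root] (let z = (\u.(-6 - -6)) in ((\v.4) ((\w.(\p.p)) 6)))
step 6: [let@root] ((\v.4) ((\w.(\p.p)) 6))
step 7: [beta@1] ((\v.4) (\p.p))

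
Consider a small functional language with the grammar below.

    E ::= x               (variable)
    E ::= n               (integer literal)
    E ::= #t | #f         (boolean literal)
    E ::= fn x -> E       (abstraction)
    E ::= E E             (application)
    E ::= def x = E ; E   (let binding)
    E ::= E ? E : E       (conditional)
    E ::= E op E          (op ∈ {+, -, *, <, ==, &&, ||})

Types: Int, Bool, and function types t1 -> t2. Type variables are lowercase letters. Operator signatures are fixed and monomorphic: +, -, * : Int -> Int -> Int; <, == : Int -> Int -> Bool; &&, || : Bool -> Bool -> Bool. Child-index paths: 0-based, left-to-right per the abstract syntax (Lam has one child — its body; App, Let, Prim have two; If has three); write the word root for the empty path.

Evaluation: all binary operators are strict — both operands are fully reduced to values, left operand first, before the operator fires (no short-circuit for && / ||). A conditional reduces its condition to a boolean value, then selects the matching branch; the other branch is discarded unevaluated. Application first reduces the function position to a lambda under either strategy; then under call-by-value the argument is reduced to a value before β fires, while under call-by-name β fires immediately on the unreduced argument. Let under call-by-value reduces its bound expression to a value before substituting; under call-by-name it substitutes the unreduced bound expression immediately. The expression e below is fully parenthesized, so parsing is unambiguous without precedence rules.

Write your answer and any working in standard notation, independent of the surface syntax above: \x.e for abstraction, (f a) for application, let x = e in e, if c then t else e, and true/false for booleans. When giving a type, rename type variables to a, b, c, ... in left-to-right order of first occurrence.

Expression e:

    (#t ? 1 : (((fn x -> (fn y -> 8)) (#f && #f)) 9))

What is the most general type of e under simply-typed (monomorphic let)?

Working:
  unify Bool ~ Bool
\y._ : b -> Int
\x._ : a -> b -> Int
  unify Bool ~ Bool
  unify Bool ~ Bool
  unify a -> b -> Int ~ Bool -> c
  unify a ~ Bool
  unify b -> Int ~ c
_ _ : b -> Int
  unify b -> Int ~ Int -> d
  unify b ~ Int
  unify Int ~ d
_ _ : Int
  unify Int ~ Int

Answer: Int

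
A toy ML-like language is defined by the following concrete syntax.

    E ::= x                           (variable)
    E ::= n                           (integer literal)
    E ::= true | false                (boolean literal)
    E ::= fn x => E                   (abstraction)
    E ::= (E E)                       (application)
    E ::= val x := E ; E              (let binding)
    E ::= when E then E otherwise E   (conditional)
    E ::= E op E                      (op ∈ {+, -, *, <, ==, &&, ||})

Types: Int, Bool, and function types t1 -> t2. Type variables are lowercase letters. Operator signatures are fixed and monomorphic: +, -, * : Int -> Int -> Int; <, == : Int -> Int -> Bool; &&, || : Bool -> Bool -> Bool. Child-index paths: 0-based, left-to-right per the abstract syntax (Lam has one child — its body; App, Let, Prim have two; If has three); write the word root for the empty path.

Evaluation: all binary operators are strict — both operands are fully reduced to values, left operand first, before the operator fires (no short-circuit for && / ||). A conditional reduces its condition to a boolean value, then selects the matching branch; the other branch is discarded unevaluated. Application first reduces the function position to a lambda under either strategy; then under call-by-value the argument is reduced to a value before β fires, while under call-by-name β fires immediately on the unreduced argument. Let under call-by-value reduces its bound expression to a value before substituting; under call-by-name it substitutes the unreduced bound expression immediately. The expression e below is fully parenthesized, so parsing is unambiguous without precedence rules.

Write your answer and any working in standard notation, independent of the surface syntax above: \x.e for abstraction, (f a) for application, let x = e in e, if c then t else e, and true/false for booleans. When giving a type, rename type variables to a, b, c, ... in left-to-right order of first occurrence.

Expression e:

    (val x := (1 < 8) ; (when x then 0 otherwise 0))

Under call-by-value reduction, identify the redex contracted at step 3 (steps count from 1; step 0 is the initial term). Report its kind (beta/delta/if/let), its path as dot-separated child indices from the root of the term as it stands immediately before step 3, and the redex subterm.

Working:
step 0: (let x = (1 < 8) in (if x then 0 else 0))
step 1: [delta@0] (let x = true in (if x then 0 else 0))
step 2: [let@root] (if true then 0 else 0)
step 3: [if@root] 0

Answer: if at root : (if true then 0 else 0)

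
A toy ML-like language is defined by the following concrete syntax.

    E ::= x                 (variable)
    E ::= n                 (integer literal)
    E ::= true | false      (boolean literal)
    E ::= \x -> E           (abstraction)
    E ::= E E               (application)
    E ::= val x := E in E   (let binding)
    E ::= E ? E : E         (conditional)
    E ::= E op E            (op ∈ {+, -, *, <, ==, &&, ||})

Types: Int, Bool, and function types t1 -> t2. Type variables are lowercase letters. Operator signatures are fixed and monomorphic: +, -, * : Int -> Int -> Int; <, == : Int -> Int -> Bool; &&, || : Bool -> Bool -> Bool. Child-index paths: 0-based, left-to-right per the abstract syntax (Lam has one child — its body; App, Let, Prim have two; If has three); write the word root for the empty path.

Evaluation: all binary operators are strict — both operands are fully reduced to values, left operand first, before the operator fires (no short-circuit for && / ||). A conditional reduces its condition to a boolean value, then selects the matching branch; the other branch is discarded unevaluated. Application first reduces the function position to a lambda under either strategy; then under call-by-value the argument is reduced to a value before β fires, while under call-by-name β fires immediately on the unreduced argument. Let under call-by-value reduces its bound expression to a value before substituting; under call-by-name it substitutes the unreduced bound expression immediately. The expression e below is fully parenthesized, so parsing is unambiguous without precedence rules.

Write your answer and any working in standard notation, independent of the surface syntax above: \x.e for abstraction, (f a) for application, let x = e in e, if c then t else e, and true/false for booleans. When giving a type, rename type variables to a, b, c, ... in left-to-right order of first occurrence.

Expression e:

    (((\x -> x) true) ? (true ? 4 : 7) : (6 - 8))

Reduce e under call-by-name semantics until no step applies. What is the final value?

Answer: 4

Derivation:
step 0: (if ((\x.x) true) then (if true then 4 else 7) else (6 - 8))
step 1: [beta@0] (if true then (if true then 4 else 7) else (6 - 8))
step 2: [if@root] (if true then 4 else 7)
step 3: [if@root] 4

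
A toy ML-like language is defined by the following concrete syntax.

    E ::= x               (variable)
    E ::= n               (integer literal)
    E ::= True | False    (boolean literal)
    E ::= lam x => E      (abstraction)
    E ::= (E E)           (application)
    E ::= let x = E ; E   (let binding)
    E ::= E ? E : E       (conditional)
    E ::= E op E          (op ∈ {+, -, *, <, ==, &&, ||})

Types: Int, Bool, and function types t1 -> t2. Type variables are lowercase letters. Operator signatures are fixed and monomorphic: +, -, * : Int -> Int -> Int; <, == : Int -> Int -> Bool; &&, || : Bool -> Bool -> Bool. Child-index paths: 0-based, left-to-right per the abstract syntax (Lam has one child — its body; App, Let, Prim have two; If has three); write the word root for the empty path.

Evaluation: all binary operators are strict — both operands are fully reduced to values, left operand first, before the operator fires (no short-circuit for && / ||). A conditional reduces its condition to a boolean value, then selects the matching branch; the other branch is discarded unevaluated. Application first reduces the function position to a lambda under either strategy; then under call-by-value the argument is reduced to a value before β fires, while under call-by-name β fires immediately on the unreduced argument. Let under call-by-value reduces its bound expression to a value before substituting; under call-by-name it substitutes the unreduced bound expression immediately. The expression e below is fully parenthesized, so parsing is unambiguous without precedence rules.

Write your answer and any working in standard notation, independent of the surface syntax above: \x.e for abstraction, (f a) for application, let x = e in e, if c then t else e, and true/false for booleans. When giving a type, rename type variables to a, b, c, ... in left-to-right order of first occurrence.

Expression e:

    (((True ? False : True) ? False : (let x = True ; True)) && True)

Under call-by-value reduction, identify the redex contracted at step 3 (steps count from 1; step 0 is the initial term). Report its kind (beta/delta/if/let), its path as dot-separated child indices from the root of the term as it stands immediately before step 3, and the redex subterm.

Answer: let at 0 : (let x = true in true)

Derivation:
step 0: ((if (if true then false else true) then false else (let x = true in true)) && true)
step 1: [if@0.0] ((if false then false else (let x = true in true)) && true)
step 2: [if@0] ((let x = true in true) && true)
step 3: [let@0] (true && true)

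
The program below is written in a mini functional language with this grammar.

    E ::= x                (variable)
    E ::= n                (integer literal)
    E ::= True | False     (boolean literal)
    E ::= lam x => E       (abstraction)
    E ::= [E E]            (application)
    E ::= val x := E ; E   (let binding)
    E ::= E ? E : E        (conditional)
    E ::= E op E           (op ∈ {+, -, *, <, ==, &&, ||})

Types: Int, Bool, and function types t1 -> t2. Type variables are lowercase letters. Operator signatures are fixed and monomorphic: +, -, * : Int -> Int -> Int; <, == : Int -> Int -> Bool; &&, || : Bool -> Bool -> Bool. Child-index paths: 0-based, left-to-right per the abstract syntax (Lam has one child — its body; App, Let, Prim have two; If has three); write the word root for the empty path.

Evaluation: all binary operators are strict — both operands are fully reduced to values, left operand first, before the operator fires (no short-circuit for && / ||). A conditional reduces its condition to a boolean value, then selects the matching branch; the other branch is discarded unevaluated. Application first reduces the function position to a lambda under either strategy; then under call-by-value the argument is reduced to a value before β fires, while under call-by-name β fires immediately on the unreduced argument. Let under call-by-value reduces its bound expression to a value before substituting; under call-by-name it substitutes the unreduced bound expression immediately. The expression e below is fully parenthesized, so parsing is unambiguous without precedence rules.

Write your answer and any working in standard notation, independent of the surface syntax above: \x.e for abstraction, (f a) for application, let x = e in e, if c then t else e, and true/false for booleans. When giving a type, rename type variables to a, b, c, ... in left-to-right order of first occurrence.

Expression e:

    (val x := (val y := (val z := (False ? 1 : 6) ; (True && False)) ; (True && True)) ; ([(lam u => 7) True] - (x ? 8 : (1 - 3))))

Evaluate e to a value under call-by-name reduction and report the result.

Answer: -1

Derivation:
step 0: (let x = (let y = (let z = (if false then 1 else 6) in (true && false)) in (true && true)) in (((\u.7) true) - (if x then 8 else (1 - 3))))
step 1: [let@root] (((\u.7) true) - (if (let y = (let z = (if false then 1 else 6) in (true && false)) in (true && true)) then 8 else (1 - 3)))
step 2: [beta@0] (7 - (if (let y = (let z = (if false then 1 else 6) in (true && false)) in (true && true)) then 8 else (1 - 3)))
step 3: [let@1.0] (7 - (if (true && true) then 8 else (1 - 3)))
step 4: [delta@1.0] (7 - (if true then 8 else (1 - 3)))
step 5: [if@1] (7 - 8)
step 6: [delta@root] -1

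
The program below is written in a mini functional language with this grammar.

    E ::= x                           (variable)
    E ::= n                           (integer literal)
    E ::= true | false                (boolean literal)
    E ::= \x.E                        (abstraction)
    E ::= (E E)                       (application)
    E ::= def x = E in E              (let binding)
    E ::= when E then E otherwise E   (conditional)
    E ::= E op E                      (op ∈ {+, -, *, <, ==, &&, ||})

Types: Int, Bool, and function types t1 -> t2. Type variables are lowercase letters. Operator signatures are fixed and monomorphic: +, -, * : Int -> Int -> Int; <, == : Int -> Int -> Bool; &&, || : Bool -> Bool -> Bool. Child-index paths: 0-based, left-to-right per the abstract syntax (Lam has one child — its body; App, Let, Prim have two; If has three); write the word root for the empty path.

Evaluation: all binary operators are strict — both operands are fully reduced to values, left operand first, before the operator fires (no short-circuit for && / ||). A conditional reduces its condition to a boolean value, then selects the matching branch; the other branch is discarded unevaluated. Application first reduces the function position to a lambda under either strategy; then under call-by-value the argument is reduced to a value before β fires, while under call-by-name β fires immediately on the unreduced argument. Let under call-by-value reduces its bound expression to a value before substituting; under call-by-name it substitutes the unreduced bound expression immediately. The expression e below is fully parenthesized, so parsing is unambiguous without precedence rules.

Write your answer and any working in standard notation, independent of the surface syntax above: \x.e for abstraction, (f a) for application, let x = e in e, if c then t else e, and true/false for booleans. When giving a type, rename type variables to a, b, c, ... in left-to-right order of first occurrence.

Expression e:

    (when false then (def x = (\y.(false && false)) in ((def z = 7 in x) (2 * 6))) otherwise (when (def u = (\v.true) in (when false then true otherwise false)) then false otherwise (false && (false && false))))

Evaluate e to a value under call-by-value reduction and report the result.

Answer: false

Derivation:
step 0: (if false then (let x = (\y.(false && false)) in ((let z = 7 in x) (2 * 6))) else (if (let u = (\v.true) in (if false then true else false)) then false else (false && (false && false))))
step 1: [if@root] (if (let u = (\v.true) in (if false then true else false)) then false else (false && (false && false)))
step 2: [let@0] (if (if false then true else false) then false else (false && (false && false)))
step 3: [if@0] (if false then false else (false && (false && false)))
step 4: [if@root] (false && (false && false))
step 5: [delta@1] (false && false)
step 6: [delta@root] false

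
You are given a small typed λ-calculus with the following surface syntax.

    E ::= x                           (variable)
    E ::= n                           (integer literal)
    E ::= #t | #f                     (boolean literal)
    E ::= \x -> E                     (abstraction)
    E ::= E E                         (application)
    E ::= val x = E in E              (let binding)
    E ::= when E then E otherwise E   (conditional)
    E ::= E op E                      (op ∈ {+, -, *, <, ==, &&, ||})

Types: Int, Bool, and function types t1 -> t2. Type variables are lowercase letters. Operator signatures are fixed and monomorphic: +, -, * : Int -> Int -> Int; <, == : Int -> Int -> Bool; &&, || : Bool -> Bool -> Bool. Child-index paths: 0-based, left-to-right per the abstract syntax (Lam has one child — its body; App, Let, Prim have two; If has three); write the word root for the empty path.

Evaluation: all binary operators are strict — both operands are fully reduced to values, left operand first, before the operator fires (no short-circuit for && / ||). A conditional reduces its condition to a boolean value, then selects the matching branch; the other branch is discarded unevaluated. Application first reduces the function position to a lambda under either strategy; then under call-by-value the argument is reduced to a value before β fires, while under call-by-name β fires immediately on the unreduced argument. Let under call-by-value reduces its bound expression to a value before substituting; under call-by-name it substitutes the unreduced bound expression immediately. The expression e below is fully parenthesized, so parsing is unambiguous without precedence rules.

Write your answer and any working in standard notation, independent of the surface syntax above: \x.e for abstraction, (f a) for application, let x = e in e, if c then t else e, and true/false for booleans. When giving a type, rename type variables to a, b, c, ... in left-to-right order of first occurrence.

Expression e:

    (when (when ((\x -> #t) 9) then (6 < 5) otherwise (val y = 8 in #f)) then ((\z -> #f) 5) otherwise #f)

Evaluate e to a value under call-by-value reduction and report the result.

Answer: false

Derivation:
step 0: (if (if ((\x.true) 9) then (6 < 5) else (let y = 8 in false)) then ((\z.false) 5) else false)
step 1: [beta@0.0] (if (if true then (6 < 5) else (let y = 8 in false)) then ((\z.false) 5) else false)
step 2: [if@0] (if (6 < 5) then ((\z.false) 5) else false)
step 3: [delta@0] (if false then ((\z.false) 5) else false)
step 4: [if@root] false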